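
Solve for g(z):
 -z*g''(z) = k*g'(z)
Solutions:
 g(z) = C1 + z^(1 - re(k))*(C2*sin(log(z)*Abs(im(k))) + C3*cos(log(z)*im(k)))


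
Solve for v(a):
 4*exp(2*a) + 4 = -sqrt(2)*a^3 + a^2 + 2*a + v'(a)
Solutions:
 v(a) = C1 + sqrt(2)*a^4/4 - a^3/3 - a^2 + 4*a + 2*exp(2*a)


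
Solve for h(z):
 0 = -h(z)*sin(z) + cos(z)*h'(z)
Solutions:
 h(z) = C1/cos(z)


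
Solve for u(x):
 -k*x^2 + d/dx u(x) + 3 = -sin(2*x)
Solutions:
 u(x) = C1 + k*x^3/3 - 3*x + cos(2*x)/2


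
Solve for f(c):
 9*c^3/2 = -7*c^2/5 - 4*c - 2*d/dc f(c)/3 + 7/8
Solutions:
 f(c) = C1 - 27*c^4/16 - 7*c^3/10 - 3*c^2 + 21*c/16


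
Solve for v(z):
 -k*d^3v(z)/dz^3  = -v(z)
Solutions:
 v(z) = C1*exp(z*(1/k)^(1/3)) + C2*exp(z*(-1 + sqrt(3)*I)*(1/k)^(1/3)/2) + C3*exp(-z*(1 + sqrt(3)*I)*(1/k)^(1/3)/2)


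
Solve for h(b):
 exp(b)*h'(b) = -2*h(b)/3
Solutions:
 h(b) = C1*exp(2*exp(-b)/3)


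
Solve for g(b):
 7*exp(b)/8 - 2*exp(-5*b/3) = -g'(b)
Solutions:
 g(b) = C1 - 7*exp(b)/8 - 6*exp(-5*b/3)/5


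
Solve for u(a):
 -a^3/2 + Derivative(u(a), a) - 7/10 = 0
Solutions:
 u(a) = C1 + a^4/8 + 7*a/10


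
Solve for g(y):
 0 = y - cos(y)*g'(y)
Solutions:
 g(y) = C1 + Integral(y/cos(y), y)


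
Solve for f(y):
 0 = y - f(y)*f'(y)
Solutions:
 f(y) = -sqrt(C1 + y^2)
 f(y) = sqrt(C1 + y^2)


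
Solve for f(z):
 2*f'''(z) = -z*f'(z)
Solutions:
 f(z) = C1 + Integral(C2*airyai(-2^(2/3)*z/2) + C3*airybi(-2^(2/3)*z/2), z)


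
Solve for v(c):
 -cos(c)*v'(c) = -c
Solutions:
 v(c) = C1 + Integral(c/cos(c), c)


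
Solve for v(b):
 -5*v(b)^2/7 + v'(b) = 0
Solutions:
 v(b) = -7/(C1 + 5*b)


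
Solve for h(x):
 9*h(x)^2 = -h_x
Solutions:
 h(x) = 1/(C1 + 9*x)


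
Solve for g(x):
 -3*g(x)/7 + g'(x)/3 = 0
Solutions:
 g(x) = C1*exp(9*x/7)


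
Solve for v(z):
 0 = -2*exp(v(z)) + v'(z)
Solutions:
 v(z) = log(-1/(C1 + 2*z))


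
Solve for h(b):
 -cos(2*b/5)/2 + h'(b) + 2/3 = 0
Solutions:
 h(b) = C1 - 2*b/3 + 5*sin(2*b/5)/4


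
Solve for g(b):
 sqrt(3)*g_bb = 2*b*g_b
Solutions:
 g(b) = C1 + C2*erfi(3^(3/4)*b/3)


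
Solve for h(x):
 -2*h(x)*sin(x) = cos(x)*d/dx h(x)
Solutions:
 h(x) = C1*cos(x)^2


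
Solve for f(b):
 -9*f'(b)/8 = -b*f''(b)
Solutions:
 f(b) = C1 + C2*b^(17/8)


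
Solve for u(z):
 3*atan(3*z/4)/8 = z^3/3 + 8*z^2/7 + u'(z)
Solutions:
 u(z) = C1 - z^4/12 - 8*z^3/21 + 3*z*atan(3*z/4)/8 - log(9*z^2 + 16)/4


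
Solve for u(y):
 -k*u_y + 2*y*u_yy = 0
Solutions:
 u(y) = C1 + y^(re(k)/2 + 1)*(C2*sin(log(y)*Abs(im(k))/2) + C3*cos(log(y)*im(k)/2))


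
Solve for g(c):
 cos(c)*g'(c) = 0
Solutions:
 g(c) = C1


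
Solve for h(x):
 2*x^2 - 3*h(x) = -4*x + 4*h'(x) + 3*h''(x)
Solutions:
 h(x) = 2*x^2/3 - 4*x/9 + (C1*sin(sqrt(5)*x/3) + C2*cos(sqrt(5)*x/3))*exp(-2*x/3) - 20/27


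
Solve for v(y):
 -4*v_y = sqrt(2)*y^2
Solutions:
 v(y) = C1 - sqrt(2)*y^3/12


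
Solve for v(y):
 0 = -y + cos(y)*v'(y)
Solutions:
 v(y) = C1 + Integral(y/cos(y), y)


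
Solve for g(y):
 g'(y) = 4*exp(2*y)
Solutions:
 g(y) = C1 + 2*exp(2*y)


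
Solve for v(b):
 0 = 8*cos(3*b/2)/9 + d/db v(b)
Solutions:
 v(b) = C1 - 16*sin(3*b/2)/27


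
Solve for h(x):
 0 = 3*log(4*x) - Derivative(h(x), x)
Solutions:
 h(x) = C1 + 3*x*log(x) - 3*x + x*log(64)


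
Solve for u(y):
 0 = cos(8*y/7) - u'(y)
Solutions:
 u(y) = C1 + 7*sin(8*y/7)/8


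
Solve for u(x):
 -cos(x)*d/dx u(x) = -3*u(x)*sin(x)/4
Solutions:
 u(x) = C1/cos(x)^(3/4)


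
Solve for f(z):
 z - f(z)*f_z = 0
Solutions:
 f(z) = -sqrt(C1 + z^2)
 f(z) = sqrt(C1 + z^2)


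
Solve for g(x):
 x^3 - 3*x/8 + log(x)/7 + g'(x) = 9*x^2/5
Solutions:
 g(x) = C1 - x^4/4 + 3*x^3/5 + 3*x^2/16 - x*log(x)/7 + x/7


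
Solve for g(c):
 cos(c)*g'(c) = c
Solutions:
 g(c) = C1 + Integral(c/cos(c), c)


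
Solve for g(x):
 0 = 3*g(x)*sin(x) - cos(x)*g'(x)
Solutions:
 g(x) = C1/cos(x)^3


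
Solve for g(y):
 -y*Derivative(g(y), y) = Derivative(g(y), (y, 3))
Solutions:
 g(y) = C1 + Integral(C2*airyai(-y) + C3*airybi(-y), y)


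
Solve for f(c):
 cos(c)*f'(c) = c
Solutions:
 f(c) = C1 + Integral(c/cos(c), c)


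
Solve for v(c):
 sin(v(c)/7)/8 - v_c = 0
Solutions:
 -c/8 + 7*log(cos(v(c)/7) - 1)/2 - 7*log(cos(v(c)/7) + 1)/2 = C1


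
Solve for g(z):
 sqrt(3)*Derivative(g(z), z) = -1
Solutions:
 g(z) = C1 - sqrt(3)*z/3


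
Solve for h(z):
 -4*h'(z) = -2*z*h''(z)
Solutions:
 h(z) = C1 + C2*z^3


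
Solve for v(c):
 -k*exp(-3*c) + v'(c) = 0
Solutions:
 v(c) = C1 - k*exp(-3*c)/3


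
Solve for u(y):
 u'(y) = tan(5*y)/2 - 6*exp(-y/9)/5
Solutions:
 u(y) = C1 + log(tan(5*y)^2 + 1)/20 + 54*exp(-y/9)/5


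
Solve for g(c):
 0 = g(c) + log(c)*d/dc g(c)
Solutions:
 g(c) = C1*exp(-li(c))


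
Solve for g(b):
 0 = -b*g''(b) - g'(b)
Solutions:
 g(b) = C1 + C2*log(b)


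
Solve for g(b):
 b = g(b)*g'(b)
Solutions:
 g(b) = -sqrt(C1 + b^2)
 g(b) = sqrt(C1 + b^2)


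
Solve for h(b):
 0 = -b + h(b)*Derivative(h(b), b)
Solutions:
 h(b) = -sqrt(C1 + b^2)
 h(b) = sqrt(C1 + b^2)


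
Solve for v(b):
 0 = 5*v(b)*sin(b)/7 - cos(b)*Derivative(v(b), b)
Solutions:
 v(b) = C1/cos(b)^(5/7)


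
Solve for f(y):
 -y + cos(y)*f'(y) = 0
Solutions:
 f(y) = C1 + Integral(y/cos(y), y)


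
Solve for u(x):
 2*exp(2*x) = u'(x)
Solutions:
 u(x) = C1 + exp(2*x)


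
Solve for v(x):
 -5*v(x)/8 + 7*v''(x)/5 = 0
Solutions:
 v(x) = C1*exp(-5*sqrt(14)*x/28) + C2*exp(5*sqrt(14)*x/28)


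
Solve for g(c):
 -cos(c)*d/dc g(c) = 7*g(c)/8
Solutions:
 g(c) = C1*(sin(c) - 1)^(7/16)/(sin(c) + 1)^(7/16)


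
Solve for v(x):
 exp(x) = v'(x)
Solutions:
 v(x) = C1 + exp(x)


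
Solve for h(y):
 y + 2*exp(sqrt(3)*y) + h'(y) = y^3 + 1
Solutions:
 h(y) = C1 + y^4/4 - y^2/2 + y - 2*sqrt(3)*exp(sqrt(3)*y)/3


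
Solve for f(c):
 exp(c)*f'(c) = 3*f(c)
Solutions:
 f(c) = C1*exp(-3*exp(-c))


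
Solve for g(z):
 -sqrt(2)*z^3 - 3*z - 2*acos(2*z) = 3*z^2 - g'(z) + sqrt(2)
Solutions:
 g(z) = C1 + sqrt(2)*z^4/4 + z^3 + 3*z^2/2 + 2*z*acos(2*z) + sqrt(2)*z - sqrt(1 - 4*z^2)


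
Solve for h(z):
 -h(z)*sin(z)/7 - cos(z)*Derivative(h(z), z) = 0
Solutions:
 h(z) = C1*cos(z)^(1/7)


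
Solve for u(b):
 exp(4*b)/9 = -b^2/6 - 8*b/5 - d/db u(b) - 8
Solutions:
 u(b) = C1 - b^3/18 - 4*b^2/5 - 8*b - exp(4*b)/36


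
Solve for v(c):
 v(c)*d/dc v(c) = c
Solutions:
 v(c) = -sqrt(C1 + c^2)
 v(c) = sqrt(C1 + c^2)


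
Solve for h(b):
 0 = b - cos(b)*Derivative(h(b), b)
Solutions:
 h(b) = C1 + Integral(b/cos(b), b)


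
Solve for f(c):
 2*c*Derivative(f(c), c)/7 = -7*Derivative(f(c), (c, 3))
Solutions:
 f(c) = C1 + Integral(C2*airyai(-14^(1/3)*c/7) + C3*airybi(-14^(1/3)*c/7), c)


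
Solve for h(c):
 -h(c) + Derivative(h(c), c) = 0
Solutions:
 h(c) = C1*exp(c)


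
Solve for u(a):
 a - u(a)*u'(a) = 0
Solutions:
 u(a) = -sqrt(C1 + a^2)
 u(a) = sqrt(C1 + a^2)


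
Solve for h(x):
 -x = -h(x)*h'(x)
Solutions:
 h(x) = -sqrt(C1 + x^2)
 h(x) = sqrt(C1 + x^2)


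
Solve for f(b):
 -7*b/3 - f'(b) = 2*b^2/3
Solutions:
 f(b) = C1 - 2*b^3/9 - 7*b^2/6


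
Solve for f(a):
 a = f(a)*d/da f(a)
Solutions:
 f(a) = -sqrt(C1 + a^2)
 f(a) = sqrt(C1 + a^2)


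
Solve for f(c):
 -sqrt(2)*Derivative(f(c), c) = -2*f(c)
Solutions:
 f(c) = C1*exp(sqrt(2)*c)


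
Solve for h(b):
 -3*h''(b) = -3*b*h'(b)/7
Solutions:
 h(b) = C1 + C2*erfi(sqrt(14)*b/14)


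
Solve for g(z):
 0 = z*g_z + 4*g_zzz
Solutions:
 g(z) = C1 + Integral(C2*airyai(-2^(1/3)*z/2) + C3*airybi(-2^(1/3)*z/2), z)


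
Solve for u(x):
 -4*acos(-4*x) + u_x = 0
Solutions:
 u(x) = C1 + 4*x*acos(-4*x) + sqrt(1 - 16*x^2)


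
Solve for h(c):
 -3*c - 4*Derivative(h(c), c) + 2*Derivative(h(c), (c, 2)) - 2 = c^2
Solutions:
 h(c) = C1 + C2*exp(2*c) - c^3/12 - c^2/2 - c


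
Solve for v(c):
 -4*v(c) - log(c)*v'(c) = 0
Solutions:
 v(c) = C1*exp(-4*li(c))


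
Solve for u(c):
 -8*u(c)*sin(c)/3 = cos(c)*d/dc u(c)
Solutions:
 u(c) = C1*cos(c)^(8/3)


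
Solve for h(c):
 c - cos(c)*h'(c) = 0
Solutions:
 h(c) = C1 + Integral(c/cos(c), c)


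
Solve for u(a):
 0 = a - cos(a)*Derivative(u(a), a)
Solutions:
 u(a) = C1 + Integral(a/cos(a), a)


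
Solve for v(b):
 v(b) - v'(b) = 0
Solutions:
 v(b) = C1*exp(b)


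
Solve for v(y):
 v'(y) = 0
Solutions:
 v(y) = C1


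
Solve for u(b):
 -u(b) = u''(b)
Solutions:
 u(b) = C1*sin(b) + C2*cos(b)


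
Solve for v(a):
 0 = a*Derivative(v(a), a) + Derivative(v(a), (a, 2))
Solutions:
 v(a) = C1 + C2*erf(sqrt(2)*a/2)


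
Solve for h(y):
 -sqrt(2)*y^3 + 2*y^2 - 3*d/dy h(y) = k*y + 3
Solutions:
 h(y) = C1 - k*y^2/6 - sqrt(2)*y^4/12 + 2*y^3/9 - y


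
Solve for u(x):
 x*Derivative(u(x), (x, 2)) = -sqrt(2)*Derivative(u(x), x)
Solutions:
 u(x) = C1 + C2*x^(1 - sqrt(2))


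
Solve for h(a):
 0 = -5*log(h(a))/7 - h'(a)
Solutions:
 li(h(a)) = C1 - 5*a/7


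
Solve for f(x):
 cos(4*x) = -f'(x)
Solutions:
 f(x) = C1 - sin(4*x)/4


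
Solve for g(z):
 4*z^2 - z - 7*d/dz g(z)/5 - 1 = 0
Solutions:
 g(z) = C1 + 20*z^3/21 - 5*z^2/14 - 5*z/7


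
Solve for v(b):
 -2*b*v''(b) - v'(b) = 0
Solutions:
 v(b) = C1 + C2*sqrt(b)


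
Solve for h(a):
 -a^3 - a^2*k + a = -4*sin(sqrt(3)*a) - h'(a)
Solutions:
 h(a) = C1 + a^4/4 + a^3*k/3 - a^2/2 + 4*sqrt(3)*cos(sqrt(3)*a)/3


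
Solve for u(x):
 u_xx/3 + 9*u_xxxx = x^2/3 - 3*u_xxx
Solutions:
 u(x) = C1 + C2*x + x^4/12 - 3*x^3 + 54*x^2 + (C3*sin(sqrt(3)*x/18) + C4*cos(sqrt(3)*x/18))*exp(-x/6)


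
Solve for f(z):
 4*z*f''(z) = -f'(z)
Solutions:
 f(z) = C1 + C2*z^(3/4)


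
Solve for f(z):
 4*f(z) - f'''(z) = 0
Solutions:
 f(z) = C3*exp(2^(2/3)*z) + (C1*sin(2^(2/3)*sqrt(3)*z/2) + C2*cos(2^(2/3)*sqrt(3)*z/2))*exp(-2^(2/3)*z/2)


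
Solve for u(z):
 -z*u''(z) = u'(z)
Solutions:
 u(z) = C1 + C2*log(z)


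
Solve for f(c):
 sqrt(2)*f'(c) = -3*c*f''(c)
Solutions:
 f(c) = C1 + C2*c^(1 - sqrt(2)/3)


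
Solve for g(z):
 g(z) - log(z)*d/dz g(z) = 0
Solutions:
 g(z) = C1*exp(li(z))


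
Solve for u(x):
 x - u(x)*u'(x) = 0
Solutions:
 u(x) = -sqrt(C1 + x^2)
 u(x) = sqrt(C1 + x^2)


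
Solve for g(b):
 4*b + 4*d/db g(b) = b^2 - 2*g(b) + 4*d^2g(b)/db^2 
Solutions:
 g(b) = C1*exp(b*(1 - sqrt(3))/2) + C2*exp(b*(1 + sqrt(3))/2) + b^2/2 - 4*b + 10


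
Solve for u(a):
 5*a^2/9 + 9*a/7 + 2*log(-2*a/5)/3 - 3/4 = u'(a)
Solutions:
 u(a) = C1 + 5*a^3/27 + 9*a^2/14 + 2*a*log(-a)/3 + a*(-17 - 8*log(5) + 8*log(2))/12


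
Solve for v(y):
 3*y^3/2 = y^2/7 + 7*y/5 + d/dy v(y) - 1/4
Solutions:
 v(y) = C1 + 3*y^4/8 - y^3/21 - 7*y^2/10 + y/4


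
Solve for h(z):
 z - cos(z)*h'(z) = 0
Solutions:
 h(z) = C1 + Integral(z/cos(z), z)


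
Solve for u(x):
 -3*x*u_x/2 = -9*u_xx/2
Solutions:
 u(x) = C1 + C2*erfi(sqrt(6)*x/6)


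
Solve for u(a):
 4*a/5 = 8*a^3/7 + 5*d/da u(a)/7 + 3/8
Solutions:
 u(a) = C1 - 2*a^4/5 + 14*a^2/25 - 21*a/40


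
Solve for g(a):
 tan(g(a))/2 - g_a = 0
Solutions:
 g(a) = pi - asin(C1*exp(a/2))
 g(a) = asin(C1*exp(a/2))


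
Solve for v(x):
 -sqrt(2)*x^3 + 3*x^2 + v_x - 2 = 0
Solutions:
 v(x) = C1 + sqrt(2)*x^4/4 - x^3 + 2*x


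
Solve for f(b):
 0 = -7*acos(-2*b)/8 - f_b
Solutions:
 f(b) = C1 - 7*b*acos(-2*b)/8 - 7*sqrt(1 - 4*b^2)/16


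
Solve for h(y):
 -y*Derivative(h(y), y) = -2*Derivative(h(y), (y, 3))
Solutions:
 h(y) = C1 + Integral(C2*airyai(2^(2/3)*y/2) + C3*airybi(2^(2/3)*y/2), y)


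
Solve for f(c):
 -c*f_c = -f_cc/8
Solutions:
 f(c) = C1 + C2*erfi(2*c)


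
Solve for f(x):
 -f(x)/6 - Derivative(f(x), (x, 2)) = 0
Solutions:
 f(x) = C1*sin(sqrt(6)*x/6) + C2*cos(sqrt(6)*x/6)


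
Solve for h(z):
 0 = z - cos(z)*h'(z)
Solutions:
 h(z) = C1 + Integral(z/cos(z), z)


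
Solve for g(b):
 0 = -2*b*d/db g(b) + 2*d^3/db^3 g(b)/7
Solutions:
 g(b) = C1 + Integral(C2*airyai(7^(1/3)*b) + C3*airybi(7^(1/3)*b), b)


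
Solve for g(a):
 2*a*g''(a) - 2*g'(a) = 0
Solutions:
 g(a) = C1 + C2*a^2


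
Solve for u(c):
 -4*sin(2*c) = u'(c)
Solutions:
 u(c) = C1 + 2*cos(2*c)


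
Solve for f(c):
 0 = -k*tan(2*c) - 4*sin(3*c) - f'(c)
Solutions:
 f(c) = C1 + k*log(cos(2*c))/2 + 4*cos(3*c)/3


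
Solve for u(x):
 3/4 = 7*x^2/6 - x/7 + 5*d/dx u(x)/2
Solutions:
 u(x) = C1 - 7*x^3/45 + x^2/35 + 3*x/10


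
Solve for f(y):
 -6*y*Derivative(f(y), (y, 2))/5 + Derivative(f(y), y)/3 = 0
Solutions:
 f(y) = C1 + C2*y^(23/18)


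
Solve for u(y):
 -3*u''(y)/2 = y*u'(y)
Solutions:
 u(y) = C1 + C2*erf(sqrt(3)*y/3)


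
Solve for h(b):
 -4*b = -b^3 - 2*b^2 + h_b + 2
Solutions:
 h(b) = C1 + b^4/4 + 2*b^3/3 - 2*b^2 - 2*b


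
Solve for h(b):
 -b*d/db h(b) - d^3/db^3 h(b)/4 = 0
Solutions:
 h(b) = C1 + Integral(C2*airyai(-2^(2/3)*b) + C3*airybi(-2^(2/3)*b), b)


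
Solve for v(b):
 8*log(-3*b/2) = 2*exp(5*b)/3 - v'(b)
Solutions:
 v(b) = C1 - 8*b*log(-b) + 8*b*(-log(3) + log(2) + 1) + 2*exp(5*b)/15


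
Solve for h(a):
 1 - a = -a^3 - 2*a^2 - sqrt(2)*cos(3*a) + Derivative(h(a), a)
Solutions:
 h(a) = C1 + a^4/4 + 2*a^3/3 - a^2/2 + a + sqrt(2)*sin(3*a)/3


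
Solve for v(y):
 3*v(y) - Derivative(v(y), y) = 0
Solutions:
 v(y) = C1*exp(3*y)


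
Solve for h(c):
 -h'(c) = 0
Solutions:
 h(c) = C1


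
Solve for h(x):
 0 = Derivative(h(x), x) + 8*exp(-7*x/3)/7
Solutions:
 h(x) = C1 + 24*exp(-7*x/3)/49


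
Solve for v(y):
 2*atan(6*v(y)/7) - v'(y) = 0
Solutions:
 Integral(1/atan(6*_y/7), (_y, v(y))) = C1 + 2*y


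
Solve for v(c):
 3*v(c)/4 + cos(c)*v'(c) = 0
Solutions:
 v(c) = C1*(sin(c) - 1)^(3/8)/(sin(c) + 1)^(3/8)


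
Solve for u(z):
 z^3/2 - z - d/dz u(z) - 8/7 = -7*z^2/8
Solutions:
 u(z) = C1 + z^4/8 + 7*z^3/24 - z^2/2 - 8*z/7


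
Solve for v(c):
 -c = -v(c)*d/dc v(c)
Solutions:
 v(c) = -sqrt(C1 + c^2)
 v(c) = sqrt(C1 + c^2)


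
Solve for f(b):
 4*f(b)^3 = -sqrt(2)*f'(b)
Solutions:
 f(b) = -sqrt(2)*sqrt(-1/(C1 - 2*sqrt(2)*b))/2
 f(b) = sqrt(2)*sqrt(-1/(C1 - 2*sqrt(2)*b))/2


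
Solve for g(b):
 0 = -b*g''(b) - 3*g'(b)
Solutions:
 g(b) = C1 + C2/b^2


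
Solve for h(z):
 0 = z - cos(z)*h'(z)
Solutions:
 h(z) = C1 + Integral(z/cos(z), z)


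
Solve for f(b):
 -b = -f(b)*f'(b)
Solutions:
 f(b) = -sqrt(C1 + b^2)
 f(b) = sqrt(C1 + b^2)


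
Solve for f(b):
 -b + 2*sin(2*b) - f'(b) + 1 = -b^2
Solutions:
 f(b) = C1 + b^3/3 - b^2/2 + b - cos(2*b)


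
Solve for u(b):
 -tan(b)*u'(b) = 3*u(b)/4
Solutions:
 u(b) = C1/sin(b)^(3/4)


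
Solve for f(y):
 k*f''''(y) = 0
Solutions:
 f(y) = C1 + C2*y + C3*y^2 + C4*y^3


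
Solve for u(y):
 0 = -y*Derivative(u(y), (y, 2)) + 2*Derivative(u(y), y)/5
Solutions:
 u(y) = C1 + C2*y^(7/5)


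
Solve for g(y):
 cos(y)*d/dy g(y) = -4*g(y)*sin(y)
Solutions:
 g(y) = C1*cos(y)^4


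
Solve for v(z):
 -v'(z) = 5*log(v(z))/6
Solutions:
 li(v(z)) = C1 - 5*z/6


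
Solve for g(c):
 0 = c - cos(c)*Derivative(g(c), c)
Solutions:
 g(c) = C1 + Integral(c/cos(c), c)


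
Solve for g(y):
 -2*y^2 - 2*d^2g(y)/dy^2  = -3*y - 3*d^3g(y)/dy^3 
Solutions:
 g(y) = C1 + C2*y + C3*exp(2*y/3) - y^4/12 - y^3/4 - 9*y^2/8


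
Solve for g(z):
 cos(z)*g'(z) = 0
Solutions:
 g(z) = C1


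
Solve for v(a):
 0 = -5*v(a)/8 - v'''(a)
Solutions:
 v(a) = C3*exp(-5^(1/3)*a/2) + (C1*sin(sqrt(3)*5^(1/3)*a/4) + C2*cos(sqrt(3)*5^(1/3)*a/4))*exp(5^(1/3)*a/4)


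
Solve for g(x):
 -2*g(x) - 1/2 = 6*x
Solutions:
 g(x) = -3*x - 1/4


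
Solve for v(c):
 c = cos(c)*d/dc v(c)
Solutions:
 v(c) = C1 + Integral(c/cos(c), c)


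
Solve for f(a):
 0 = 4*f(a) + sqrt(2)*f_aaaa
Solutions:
 f(a) = (C1*sin(2^(7/8)*a/2) + C2*cos(2^(7/8)*a/2))*exp(-2^(7/8)*a/2) + (C3*sin(2^(7/8)*a/2) + C4*cos(2^(7/8)*a/2))*exp(2^(7/8)*a/2)


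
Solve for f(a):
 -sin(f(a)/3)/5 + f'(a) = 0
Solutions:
 -a/5 + 3*log(cos(f(a)/3) - 1)/2 - 3*log(cos(f(a)/3) + 1)/2 = C1


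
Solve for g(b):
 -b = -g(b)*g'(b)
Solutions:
 g(b) = -sqrt(C1 + b^2)
 g(b) = sqrt(C1 + b^2)


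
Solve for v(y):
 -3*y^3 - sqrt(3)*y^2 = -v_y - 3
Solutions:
 v(y) = C1 + 3*y^4/4 + sqrt(3)*y^3/3 - 3*y


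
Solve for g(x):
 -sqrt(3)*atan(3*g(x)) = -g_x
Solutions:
 Integral(1/atan(3*_y), (_y, g(x))) = C1 + sqrt(3)*x


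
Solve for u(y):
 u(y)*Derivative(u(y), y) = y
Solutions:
 u(y) = -sqrt(C1 + y^2)
 u(y) = sqrt(C1 + y^2)


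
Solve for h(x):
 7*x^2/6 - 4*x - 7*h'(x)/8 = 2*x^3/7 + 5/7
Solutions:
 h(x) = C1 - 4*x^4/49 + 4*x^3/9 - 16*x^2/7 - 40*x/49


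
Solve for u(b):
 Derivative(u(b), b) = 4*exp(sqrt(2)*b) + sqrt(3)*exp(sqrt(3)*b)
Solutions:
 u(b) = C1 + 2*sqrt(2)*exp(sqrt(2)*b) + exp(sqrt(3)*b)


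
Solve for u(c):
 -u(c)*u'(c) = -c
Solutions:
 u(c) = -sqrt(C1 + c^2)
 u(c) = sqrt(C1 + c^2)


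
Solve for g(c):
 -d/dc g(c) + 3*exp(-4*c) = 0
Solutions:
 g(c) = C1 - 3*exp(-4*c)/4


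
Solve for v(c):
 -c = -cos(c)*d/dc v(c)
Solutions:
 v(c) = C1 + Integral(c/cos(c), c)


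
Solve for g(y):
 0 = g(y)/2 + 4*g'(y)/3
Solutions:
 g(y) = C1*exp(-3*y/8)


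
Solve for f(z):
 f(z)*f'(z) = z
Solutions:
 f(z) = -sqrt(C1 + z^2)
 f(z) = sqrt(C1 + z^2)


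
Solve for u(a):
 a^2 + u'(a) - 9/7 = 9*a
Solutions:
 u(a) = C1 - a^3/3 + 9*a^2/2 + 9*a/7


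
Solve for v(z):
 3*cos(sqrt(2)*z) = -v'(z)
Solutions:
 v(z) = C1 - 3*sqrt(2)*sin(sqrt(2)*z)/2


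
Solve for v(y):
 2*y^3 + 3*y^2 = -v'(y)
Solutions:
 v(y) = C1 - y^4/2 - y^3


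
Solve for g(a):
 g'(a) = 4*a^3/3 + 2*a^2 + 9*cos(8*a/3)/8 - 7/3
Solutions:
 g(a) = C1 + a^4/3 + 2*a^3/3 - 7*a/3 + 27*sin(8*a/3)/64


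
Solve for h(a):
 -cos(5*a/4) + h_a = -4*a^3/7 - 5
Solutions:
 h(a) = C1 - a^4/7 - 5*a + 4*sin(5*a/4)/5


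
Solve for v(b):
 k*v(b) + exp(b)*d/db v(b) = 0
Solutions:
 v(b) = C1*exp(k*exp(-b))


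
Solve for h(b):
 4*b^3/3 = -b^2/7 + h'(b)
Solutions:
 h(b) = C1 + b^4/3 + b^3/21


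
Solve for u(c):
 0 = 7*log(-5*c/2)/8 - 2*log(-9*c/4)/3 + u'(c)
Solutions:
 u(c) = C1 - 5*c*log(-c)/24 + c*(-21*log(5) - 11*log(2) + 5 + 32*log(3))/24


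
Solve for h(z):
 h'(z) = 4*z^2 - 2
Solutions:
 h(z) = C1 + 4*z^3/3 - 2*z


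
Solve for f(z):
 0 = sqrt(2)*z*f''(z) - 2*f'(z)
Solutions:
 f(z) = C1 + C2*z^(1 + sqrt(2))


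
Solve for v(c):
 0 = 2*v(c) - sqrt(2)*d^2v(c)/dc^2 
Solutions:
 v(c) = C1*exp(-2^(1/4)*c) + C2*exp(2^(1/4)*c)


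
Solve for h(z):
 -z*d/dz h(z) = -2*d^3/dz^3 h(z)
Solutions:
 h(z) = C1 + Integral(C2*airyai(2^(2/3)*z/2) + C3*airybi(2^(2/3)*z/2), z)


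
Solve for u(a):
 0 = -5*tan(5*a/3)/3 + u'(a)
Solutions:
 u(a) = C1 - log(cos(5*a/3))


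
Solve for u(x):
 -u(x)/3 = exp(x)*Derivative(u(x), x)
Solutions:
 u(x) = C1*exp(exp(-x)/3)


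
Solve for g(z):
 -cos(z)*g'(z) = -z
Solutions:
 g(z) = C1 + Integral(z/cos(z), z)


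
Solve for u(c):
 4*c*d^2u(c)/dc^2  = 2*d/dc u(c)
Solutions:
 u(c) = C1 + C2*c^(3/2)


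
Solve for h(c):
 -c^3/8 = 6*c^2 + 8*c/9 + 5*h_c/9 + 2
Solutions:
 h(c) = C1 - 9*c^4/160 - 18*c^3/5 - 4*c^2/5 - 18*c/5


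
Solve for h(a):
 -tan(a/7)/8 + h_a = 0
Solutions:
 h(a) = C1 - 7*log(cos(a/7))/8


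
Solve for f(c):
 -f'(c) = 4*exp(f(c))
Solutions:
 f(c) = log(1/(C1 + 4*c))


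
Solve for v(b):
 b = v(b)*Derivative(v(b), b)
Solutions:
 v(b) = -sqrt(C1 + b^2)
 v(b) = sqrt(C1 + b^2)


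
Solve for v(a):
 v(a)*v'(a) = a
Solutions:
 v(a) = -sqrt(C1 + a^2)
 v(a) = sqrt(C1 + a^2)


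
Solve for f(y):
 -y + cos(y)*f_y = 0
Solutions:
 f(y) = C1 + Integral(y/cos(y), y)


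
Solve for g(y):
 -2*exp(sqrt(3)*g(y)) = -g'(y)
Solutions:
 g(y) = sqrt(3)*(2*log(-1/(C1 + 2*y)) - log(3))/6


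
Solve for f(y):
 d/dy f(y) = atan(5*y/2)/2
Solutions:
 f(y) = C1 + y*atan(5*y/2)/2 - log(25*y^2 + 4)/10


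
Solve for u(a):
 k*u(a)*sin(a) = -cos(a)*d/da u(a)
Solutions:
 u(a) = C1*exp(k*log(cos(a)))


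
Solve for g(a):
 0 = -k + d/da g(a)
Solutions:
 g(a) = C1 + a*k


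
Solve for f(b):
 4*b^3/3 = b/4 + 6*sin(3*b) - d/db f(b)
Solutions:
 f(b) = C1 - b^4/3 + b^2/8 - 2*cos(3*b)


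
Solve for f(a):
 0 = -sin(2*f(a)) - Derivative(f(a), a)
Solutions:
 f(a) = pi - acos((-C1 - exp(4*a))/(C1 - exp(4*a)))/2
 f(a) = acos((-C1 - exp(4*a))/(C1 - exp(4*a)))/2


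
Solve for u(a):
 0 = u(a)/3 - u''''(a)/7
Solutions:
 u(a) = C1*exp(-3^(3/4)*7^(1/4)*a/3) + C2*exp(3^(3/4)*7^(1/4)*a/3) + C3*sin(3^(3/4)*7^(1/4)*a/3) + C4*cos(3^(3/4)*7^(1/4)*a/3)


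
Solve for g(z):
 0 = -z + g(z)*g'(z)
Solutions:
 g(z) = -sqrt(C1 + z^2)
 g(z) = sqrt(C1 + z^2)


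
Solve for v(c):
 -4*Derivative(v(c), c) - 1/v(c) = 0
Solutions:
 v(c) = -sqrt(C1 - 2*c)/2
 v(c) = sqrt(C1 - 2*c)/2


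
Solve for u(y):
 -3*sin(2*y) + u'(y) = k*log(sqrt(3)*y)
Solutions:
 u(y) = C1 + k*y*(log(y) - 1) + k*y*log(3)/2 - 3*cos(2*y)/2


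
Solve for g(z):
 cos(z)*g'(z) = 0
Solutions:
 g(z) = C1


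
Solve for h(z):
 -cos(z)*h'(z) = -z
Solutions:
 h(z) = C1 + Integral(z/cos(z), z)


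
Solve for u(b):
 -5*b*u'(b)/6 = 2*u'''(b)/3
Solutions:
 u(b) = C1 + Integral(C2*airyai(-10^(1/3)*b/2) + C3*airybi(-10^(1/3)*b/2), b)


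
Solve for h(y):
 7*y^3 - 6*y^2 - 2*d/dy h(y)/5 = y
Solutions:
 h(y) = C1 + 35*y^4/8 - 5*y^3 - 5*y^2/4


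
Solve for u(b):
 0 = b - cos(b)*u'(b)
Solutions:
 u(b) = C1 + Integral(b/cos(b), b)


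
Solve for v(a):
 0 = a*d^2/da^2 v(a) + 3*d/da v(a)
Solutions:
 v(a) = C1 + C2/a^2


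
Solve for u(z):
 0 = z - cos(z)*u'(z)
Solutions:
 u(z) = C1 + Integral(z/cos(z), z)


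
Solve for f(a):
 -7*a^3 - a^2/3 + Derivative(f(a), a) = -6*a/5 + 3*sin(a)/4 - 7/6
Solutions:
 f(a) = C1 + 7*a^4/4 + a^3/9 - 3*a^2/5 - 7*a/6 - 3*cos(a)/4


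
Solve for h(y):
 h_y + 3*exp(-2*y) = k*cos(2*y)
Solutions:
 h(y) = C1 + k*sin(2*y)/2 + 3*exp(-2*y)/2


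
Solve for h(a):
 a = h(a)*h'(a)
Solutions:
 h(a) = -sqrt(C1 + a^2)
 h(a) = sqrt(C1 + a^2)


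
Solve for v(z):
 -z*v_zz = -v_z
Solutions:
 v(z) = C1 + C2*z^2


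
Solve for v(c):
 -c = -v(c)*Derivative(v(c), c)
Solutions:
 v(c) = -sqrt(C1 + c^2)
 v(c) = sqrt(C1 + c^2)


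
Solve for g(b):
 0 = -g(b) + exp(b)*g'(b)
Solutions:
 g(b) = C1*exp(-exp(-b))


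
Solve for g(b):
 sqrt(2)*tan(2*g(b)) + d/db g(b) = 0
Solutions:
 g(b) = -asin(C1*exp(-2*sqrt(2)*b))/2 + pi/2
 g(b) = asin(C1*exp(-2*sqrt(2)*b))/2


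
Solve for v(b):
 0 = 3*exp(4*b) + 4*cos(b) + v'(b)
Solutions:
 v(b) = C1 - 3*exp(4*b)/4 - 4*sin(b)


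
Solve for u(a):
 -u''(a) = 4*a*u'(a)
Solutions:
 u(a) = C1 + C2*erf(sqrt(2)*a)


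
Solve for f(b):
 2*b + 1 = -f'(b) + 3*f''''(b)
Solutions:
 f(b) = C1 + C4*exp(3^(2/3)*b/3) - b^2 - b + (C2*sin(3^(1/6)*b/2) + C3*cos(3^(1/6)*b/2))*exp(-3^(2/3)*b/6)


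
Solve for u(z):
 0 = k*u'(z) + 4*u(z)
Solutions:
 u(z) = C1*exp(-4*z/k)


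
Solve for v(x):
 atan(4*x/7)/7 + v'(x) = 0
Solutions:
 v(x) = C1 - x*atan(4*x/7)/7 + log(16*x^2 + 49)/8


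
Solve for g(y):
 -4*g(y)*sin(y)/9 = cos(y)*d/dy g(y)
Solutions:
 g(y) = C1*cos(y)^(4/9)


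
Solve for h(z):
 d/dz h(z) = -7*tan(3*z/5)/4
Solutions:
 h(z) = C1 + 35*log(cos(3*z/5))/12


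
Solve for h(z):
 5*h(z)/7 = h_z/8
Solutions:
 h(z) = C1*exp(40*z/7)


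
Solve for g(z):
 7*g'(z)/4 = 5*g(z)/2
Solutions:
 g(z) = C1*exp(10*z/7)


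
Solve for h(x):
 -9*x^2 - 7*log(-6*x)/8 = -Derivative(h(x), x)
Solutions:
 h(x) = C1 + 3*x^3 + 7*x*log(-x)/8 + 7*x*(-1 + log(6))/8


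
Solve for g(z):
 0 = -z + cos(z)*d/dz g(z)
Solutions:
 g(z) = C1 + Integral(z/cos(z), z)


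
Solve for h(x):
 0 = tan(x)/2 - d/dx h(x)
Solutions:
 h(x) = C1 - log(cos(x))/2


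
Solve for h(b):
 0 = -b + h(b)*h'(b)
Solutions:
 h(b) = -sqrt(C1 + b^2)
 h(b) = sqrt(C1 + b^2)


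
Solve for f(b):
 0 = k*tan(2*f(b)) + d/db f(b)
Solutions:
 f(b) = -asin(C1*exp(-2*b*k))/2 + pi/2
 f(b) = asin(C1*exp(-2*b*k))/2


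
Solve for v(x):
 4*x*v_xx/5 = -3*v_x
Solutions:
 v(x) = C1 + C2/x^(11/4)


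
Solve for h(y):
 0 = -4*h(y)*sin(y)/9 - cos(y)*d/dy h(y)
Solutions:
 h(y) = C1*cos(y)^(4/9)


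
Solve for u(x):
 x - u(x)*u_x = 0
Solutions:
 u(x) = -sqrt(C1 + x^2)
 u(x) = sqrt(C1 + x^2)


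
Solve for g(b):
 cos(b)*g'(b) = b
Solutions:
 g(b) = C1 + Integral(b/cos(b), b)


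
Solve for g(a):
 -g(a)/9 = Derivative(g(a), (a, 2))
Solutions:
 g(a) = C1*sin(a/3) + C2*cos(a/3)


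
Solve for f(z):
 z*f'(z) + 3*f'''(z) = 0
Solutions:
 f(z) = C1 + Integral(C2*airyai(-3^(2/3)*z/3) + C3*airybi(-3^(2/3)*z/3), z)


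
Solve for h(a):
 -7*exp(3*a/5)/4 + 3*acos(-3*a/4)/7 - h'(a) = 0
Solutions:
 h(a) = C1 + 3*a*acos(-3*a/4)/7 + sqrt(16 - 9*a^2)/7 - 35*exp(3*a/5)/12


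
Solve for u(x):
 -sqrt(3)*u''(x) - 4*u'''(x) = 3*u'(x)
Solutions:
 u(x) = C1 + (C2*sin(3*sqrt(5)*x/8) + C3*cos(3*sqrt(5)*x/8))*exp(-sqrt(3)*x/8)


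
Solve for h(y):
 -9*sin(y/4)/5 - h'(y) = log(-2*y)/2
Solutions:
 h(y) = C1 - y*log(-y)/2 - y*log(2)/2 + y/2 + 36*cos(y/4)/5


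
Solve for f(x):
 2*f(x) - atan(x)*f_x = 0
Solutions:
 f(x) = C1*exp(2*Integral(1/atan(x), x))


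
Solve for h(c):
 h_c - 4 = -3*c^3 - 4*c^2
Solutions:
 h(c) = C1 - 3*c^4/4 - 4*c^3/3 + 4*c


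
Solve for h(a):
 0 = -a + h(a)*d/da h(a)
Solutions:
 h(a) = -sqrt(C1 + a^2)
 h(a) = sqrt(C1 + a^2)


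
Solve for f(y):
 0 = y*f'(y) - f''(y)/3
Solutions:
 f(y) = C1 + C2*erfi(sqrt(6)*y/2)


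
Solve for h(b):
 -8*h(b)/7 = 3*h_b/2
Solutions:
 h(b) = C1*exp(-16*b/21)


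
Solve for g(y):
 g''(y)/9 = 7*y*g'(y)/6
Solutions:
 g(y) = C1 + C2*erfi(sqrt(21)*y/2)


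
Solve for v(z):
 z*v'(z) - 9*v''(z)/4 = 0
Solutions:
 v(z) = C1 + C2*erfi(sqrt(2)*z/3)


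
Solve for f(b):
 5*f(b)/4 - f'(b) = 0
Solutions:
 f(b) = C1*exp(5*b/4)


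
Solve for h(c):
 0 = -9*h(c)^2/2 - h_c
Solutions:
 h(c) = 2/(C1 + 9*c)


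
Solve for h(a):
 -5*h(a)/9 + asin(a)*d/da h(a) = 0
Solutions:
 h(a) = C1*exp(5*Integral(1/asin(a), a)/9)


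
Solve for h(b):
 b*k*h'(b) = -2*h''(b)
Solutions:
 h(b) = Piecewise((-sqrt(pi)*C1*erf(b*sqrt(k)/2)/sqrt(k) - C2, (k > 0) | (k < 0)), (-C1*b - C2, True))


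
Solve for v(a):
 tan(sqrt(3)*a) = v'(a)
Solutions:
 v(a) = C1 - sqrt(3)*log(cos(sqrt(3)*a))/3


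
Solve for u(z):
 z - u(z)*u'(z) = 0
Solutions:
 u(z) = -sqrt(C1 + z^2)
 u(z) = sqrt(C1 + z^2)


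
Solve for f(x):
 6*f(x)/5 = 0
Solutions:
 f(x) = 0


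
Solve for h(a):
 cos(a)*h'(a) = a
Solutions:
 h(a) = C1 + Integral(a/cos(a), a)


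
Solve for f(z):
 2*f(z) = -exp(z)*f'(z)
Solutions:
 f(z) = C1*exp(2*exp(-z))


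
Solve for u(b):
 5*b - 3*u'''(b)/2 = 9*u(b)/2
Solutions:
 u(b) = C3*exp(-3^(1/3)*b) + 10*b/9 + (C1*sin(3^(5/6)*b/2) + C2*cos(3^(5/6)*b/2))*exp(3^(1/3)*b/2)


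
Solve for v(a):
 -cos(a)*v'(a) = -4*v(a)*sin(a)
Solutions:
 v(a) = C1/cos(a)^4


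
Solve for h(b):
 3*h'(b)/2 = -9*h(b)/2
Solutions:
 h(b) = C1*exp(-3*b)


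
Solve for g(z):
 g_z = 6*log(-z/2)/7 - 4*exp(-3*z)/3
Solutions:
 g(z) = C1 + 6*z*log(-z)/7 + 6*z*(-1 - log(2))/7 + 4*exp(-3*z)/9


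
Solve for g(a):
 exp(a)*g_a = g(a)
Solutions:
 g(a) = C1*exp(-exp(-a))


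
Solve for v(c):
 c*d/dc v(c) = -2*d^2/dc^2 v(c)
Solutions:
 v(c) = C1 + C2*erf(c/2)


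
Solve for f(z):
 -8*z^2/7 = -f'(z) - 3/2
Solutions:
 f(z) = C1 + 8*z^3/21 - 3*z/2


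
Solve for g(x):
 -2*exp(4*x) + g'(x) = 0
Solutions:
 g(x) = C1 + exp(4*x)/2


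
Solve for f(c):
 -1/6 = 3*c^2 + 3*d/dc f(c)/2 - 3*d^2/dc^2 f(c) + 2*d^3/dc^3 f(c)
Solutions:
 f(c) = C1 - 2*c^3/3 - 4*c^2 - 97*c/9 + (C2*sin(sqrt(3)*c/4) + C3*cos(sqrt(3)*c/4))*exp(3*c/4)


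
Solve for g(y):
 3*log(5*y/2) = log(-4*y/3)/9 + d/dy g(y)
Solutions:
 g(y) = C1 + 26*y*log(y)/9 + y*(-26/9 - 29*log(2)/9 + log(3)/9 + 3*log(5) - I*pi/9)


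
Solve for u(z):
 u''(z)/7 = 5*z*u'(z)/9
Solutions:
 u(z) = C1 + C2*erfi(sqrt(70)*z/6)


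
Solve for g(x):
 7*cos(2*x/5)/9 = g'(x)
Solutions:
 g(x) = C1 + 35*sin(2*x/5)/18


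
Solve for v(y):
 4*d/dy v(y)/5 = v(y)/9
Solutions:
 v(y) = C1*exp(5*y/36)


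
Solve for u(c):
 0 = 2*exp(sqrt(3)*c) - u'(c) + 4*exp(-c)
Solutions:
 u(c) = C1 + 2*sqrt(3)*exp(sqrt(3)*c)/3 - 4*exp(-c)


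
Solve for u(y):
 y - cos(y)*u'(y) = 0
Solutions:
 u(y) = C1 + Integral(y/cos(y), y)


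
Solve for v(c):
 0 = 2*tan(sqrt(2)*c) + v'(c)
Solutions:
 v(c) = C1 + sqrt(2)*log(cos(sqrt(2)*c))


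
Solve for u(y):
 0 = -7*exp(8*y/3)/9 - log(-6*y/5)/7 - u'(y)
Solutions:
 u(y) = C1 - y*log(-y)/7 + y*(-log(6) + 1 + log(5))/7 - 7*exp(8*y/3)/24


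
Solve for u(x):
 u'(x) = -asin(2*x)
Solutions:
 u(x) = C1 - x*asin(2*x) - sqrt(1 - 4*x^2)/2


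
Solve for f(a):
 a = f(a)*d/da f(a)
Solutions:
 f(a) = -sqrt(C1 + a^2)
 f(a) = sqrt(C1 + a^2)


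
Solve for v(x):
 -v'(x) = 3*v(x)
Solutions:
 v(x) = C1*exp(-3*x)


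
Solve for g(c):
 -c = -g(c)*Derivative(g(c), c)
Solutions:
 g(c) = -sqrt(C1 + c^2)
 g(c) = sqrt(C1 + c^2)


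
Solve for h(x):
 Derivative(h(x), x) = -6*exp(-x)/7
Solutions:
 h(x) = C1 + 6*exp(-x)/7


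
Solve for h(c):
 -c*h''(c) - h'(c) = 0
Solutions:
 h(c) = C1 + C2*log(c)


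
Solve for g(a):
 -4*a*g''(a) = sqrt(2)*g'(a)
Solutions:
 g(a) = C1 + C2*a^(1 - sqrt(2)/4)


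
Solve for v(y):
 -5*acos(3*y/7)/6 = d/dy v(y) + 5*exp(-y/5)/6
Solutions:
 v(y) = C1 - 5*y*acos(3*y/7)/6 + 5*sqrt(49 - 9*y^2)/18 + 25*exp(-y/5)/6


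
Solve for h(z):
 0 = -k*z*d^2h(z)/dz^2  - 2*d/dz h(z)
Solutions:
 h(z) = C1 + z^(((re(k) - 2)*re(k) + im(k)^2)/(re(k)^2 + im(k)^2))*(C2*sin(2*log(z)*Abs(im(k))/(re(k)^2 + im(k)^2)) + C3*cos(2*log(z)*im(k)/(re(k)^2 + im(k)^2)))


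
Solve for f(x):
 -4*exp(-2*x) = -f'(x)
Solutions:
 f(x) = C1 - 2*exp(-2*x)


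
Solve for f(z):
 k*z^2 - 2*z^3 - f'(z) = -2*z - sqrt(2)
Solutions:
 f(z) = C1 + k*z^3/3 - z^4/2 + z^2 + sqrt(2)*z


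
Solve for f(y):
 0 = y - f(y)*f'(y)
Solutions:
 f(y) = -sqrt(C1 + y^2)
 f(y) = sqrt(C1 + y^2)


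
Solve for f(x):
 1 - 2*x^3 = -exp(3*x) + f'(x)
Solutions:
 f(x) = C1 - x^4/2 + x + exp(3*x)/3


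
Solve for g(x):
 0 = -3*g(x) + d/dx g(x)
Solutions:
 g(x) = C1*exp(3*x)


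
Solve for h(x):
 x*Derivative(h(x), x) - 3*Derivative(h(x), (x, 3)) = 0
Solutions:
 h(x) = C1 + Integral(C2*airyai(3^(2/3)*x/3) + C3*airybi(3^(2/3)*x/3), x)


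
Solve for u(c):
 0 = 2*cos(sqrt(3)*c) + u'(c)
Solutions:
 u(c) = C1 - 2*sqrt(3)*sin(sqrt(3)*c)/3


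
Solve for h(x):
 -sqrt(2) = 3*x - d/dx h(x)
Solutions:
 h(x) = C1 + 3*x^2/2 + sqrt(2)*x


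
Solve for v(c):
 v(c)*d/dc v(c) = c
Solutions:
 v(c) = -sqrt(C1 + c^2)
 v(c) = sqrt(C1 + c^2)


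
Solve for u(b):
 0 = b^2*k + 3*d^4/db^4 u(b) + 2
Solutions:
 u(b) = C1 + C2*b + C3*b^2 + C4*b^3 - b^6*k/1080 - b^4/36


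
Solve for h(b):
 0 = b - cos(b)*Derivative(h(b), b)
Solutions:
 h(b) = C1 + Integral(b/cos(b), b)


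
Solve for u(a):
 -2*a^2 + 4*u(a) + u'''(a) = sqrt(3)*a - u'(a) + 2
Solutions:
 u(a) = C1*exp(-3^(1/3)*a*(-(18 + sqrt(327))^(1/3) + 3^(1/3)/(18 + sqrt(327))^(1/3))/6)*sin(3^(1/6)*a*(3/(18 + sqrt(327))^(1/3) + 3^(2/3)*(18 + sqrt(327))^(1/3))/6) + C2*exp(-3^(1/3)*a*(-(18 + sqrt(327))^(1/3) + 3^(1/3)/(18 + sqrt(327))^(1/3))/6)*cos(3^(1/6)*a*(3/(18 + sqrt(327))^(1/3) + 3^(2/3)*(18 + sqrt(327))^(1/3))/6) + C3*exp(3^(1/3)*a*(-(18 + sqrt(327))^(1/3) + 3^(1/3)/(18 + sqrt(327))^(1/3))/3) + a^2/2 - a/4 + sqrt(3)*a/4 - sqrt(3)/16 + 9/16


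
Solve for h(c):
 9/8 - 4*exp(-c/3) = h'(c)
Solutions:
 h(c) = C1 + 9*c/8 + 12*exp(-c/3)


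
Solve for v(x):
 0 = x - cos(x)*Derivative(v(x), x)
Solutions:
 v(x) = C1 + Integral(x/cos(x), x)


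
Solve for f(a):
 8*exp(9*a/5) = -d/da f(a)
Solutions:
 f(a) = C1 - 40*exp(9*a/5)/9


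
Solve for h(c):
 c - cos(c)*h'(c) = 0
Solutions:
 h(c) = C1 + Integral(c/cos(c), c)


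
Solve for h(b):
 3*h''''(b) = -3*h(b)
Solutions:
 h(b) = (C1*sin(sqrt(2)*b/2) + C2*cos(sqrt(2)*b/2))*exp(-sqrt(2)*b/2) + (C3*sin(sqrt(2)*b/2) + C4*cos(sqrt(2)*b/2))*exp(sqrt(2)*b/2)


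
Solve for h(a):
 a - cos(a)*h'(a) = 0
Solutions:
 h(a) = C1 + Integral(a/cos(a), a)


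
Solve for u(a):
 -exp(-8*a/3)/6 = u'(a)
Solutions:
 u(a) = C1 + exp(-8*a/3)/16


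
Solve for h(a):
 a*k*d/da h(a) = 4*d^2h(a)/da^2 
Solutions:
 h(a) = Piecewise((-sqrt(2)*sqrt(pi)*C1*erf(sqrt(2)*a*sqrt(-k)/4)/sqrt(-k) - C2, (k > 0) | (k < 0)), (-C1*a - C2, True))


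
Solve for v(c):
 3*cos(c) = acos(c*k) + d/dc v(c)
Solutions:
 v(c) = C1 - Piecewise((c*acos(c*k) - sqrt(-c^2*k^2 + 1)/k, Ne(k, 0)), (pi*c/2, True)) + 3*sin(c)


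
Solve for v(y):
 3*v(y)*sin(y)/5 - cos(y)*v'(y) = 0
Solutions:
 v(y) = C1/cos(y)^(3/5)


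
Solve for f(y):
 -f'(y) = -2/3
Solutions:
 f(y) = C1 + 2*y/3


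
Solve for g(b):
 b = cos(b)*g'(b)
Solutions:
 g(b) = C1 + Integral(b/cos(b), b)


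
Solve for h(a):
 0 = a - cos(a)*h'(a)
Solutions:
 h(a) = C1 + Integral(a/cos(a), a)


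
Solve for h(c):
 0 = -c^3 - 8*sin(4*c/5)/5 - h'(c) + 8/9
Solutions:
 h(c) = C1 - c^4/4 + 8*c/9 + 2*cos(4*c/5)


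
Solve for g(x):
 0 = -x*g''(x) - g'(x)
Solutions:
 g(x) = C1 + C2*log(x)


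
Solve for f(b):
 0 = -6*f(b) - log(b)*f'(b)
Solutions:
 f(b) = C1*exp(-6*li(b))


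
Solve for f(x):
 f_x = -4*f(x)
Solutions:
 f(x) = C1*exp(-4*x)


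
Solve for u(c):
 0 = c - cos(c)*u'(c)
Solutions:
 u(c) = C1 + Integral(c/cos(c), c)


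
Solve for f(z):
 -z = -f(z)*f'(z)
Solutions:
 f(z) = -sqrt(C1 + z^2)
 f(z) = sqrt(C1 + z^2)


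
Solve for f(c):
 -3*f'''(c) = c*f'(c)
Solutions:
 f(c) = C1 + Integral(C2*airyai(-3^(2/3)*c/3) + C3*airybi(-3^(2/3)*c/3), c)


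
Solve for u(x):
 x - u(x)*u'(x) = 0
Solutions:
 u(x) = -sqrt(C1 + x^2)
 u(x) = sqrt(C1 + x^2)


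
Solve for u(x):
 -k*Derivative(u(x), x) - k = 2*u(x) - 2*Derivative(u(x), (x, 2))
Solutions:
 u(x) = C1*exp(x*(k - sqrt(k^2 + 16))/4) + C2*exp(x*(k + sqrt(k^2 + 16))/4) - k/2


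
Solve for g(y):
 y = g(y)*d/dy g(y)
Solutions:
 g(y) = -sqrt(C1 + y^2)
 g(y) = sqrt(C1 + y^2)


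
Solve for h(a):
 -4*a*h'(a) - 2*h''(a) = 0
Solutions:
 h(a) = C1 + C2*erf(a)


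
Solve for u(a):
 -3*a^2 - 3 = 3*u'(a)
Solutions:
 u(a) = C1 - a^3/3 - a


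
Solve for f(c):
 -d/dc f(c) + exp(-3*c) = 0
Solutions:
 f(c) = C1 - exp(-3*c)/3


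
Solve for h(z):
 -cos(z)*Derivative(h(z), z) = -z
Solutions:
 h(z) = C1 + Integral(z/cos(z), z)


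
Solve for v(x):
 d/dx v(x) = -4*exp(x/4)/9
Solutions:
 v(x) = C1 - 16*exp(x/4)/9


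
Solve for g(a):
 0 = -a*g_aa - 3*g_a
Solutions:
 g(a) = C1 + C2/a^2


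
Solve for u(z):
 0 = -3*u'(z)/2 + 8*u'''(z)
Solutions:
 u(z) = C1 + C2*exp(-sqrt(3)*z/4) + C3*exp(sqrt(3)*z/4)


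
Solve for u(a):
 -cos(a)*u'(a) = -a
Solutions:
 u(a) = C1 + Integral(a/cos(a), a)


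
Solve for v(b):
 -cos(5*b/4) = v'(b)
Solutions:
 v(b) = C1 - 4*sin(5*b/4)/5


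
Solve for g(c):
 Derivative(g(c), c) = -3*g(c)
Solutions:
 g(c) = C1*exp(-3*c)


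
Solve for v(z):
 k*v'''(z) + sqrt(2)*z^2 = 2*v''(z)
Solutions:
 v(z) = C1 + C2*z + C3*exp(2*z/k) + sqrt(2)*k^2*z^2/8 + sqrt(2)*k*z^3/12 + sqrt(2)*z^4/24


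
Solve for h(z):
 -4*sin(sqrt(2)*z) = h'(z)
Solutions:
 h(z) = C1 + 2*sqrt(2)*cos(sqrt(2)*z)


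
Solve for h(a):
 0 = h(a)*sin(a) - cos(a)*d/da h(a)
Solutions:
 h(a) = C1/cos(a)


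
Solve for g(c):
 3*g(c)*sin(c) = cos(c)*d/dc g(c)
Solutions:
 g(c) = C1/cos(c)^3


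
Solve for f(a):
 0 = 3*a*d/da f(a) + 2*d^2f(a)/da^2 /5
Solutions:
 f(a) = C1 + C2*erf(sqrt(15)*a/2)


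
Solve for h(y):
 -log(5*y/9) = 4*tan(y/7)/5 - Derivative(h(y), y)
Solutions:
 h(y) = C1 + y*log(y) - 2*y*log(3) - y + y*log(5) - 28*log(cos(y/7))/5


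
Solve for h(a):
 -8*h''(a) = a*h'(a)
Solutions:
 h(a) = C1 + C2*erf(a/4)


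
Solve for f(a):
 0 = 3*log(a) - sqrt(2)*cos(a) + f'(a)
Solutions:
 f(a) = C1 - 3*a*log(a) + 3*a + sqrt(2)*sin(a)


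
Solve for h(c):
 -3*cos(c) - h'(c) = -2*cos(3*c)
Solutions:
 h(c) = C1 - 3*sin(c) + 2*sin(3*c)/3


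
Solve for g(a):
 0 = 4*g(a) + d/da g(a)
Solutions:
 g(a) = C1*exp(-4*a)


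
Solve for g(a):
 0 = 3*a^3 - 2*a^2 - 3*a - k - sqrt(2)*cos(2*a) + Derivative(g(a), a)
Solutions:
 g(a) = C1 - 3*a^4/4 + 2*a^3/3 + 3*a^2/2 + a*k + sqrt(2)*sin(2*a)/2


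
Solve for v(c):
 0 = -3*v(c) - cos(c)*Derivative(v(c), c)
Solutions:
 v(c) = C1*(sin(c) - 1)^(3/2)/(sin(c) + 1)^(3/2)


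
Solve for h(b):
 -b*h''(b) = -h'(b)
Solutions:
 h(b) = C1 + C2*b^2


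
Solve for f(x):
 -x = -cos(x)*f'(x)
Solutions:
 f(x) = C1 + Integral(x/cos(x), x)


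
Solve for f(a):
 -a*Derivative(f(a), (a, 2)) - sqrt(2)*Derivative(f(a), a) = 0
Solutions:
 f(a) = C1 + C2*a^(1 - sqrt(2))


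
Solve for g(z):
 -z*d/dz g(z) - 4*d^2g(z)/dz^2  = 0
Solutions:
 g(z) = C1 + C2*erf(sqrt(2)*z/4)


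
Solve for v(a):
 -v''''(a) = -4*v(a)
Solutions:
 v(a) = C1*exp(-sqrt(2)*a) + C2*exp(sqrt(2)*a) + C3*sin(sqrt(2)*a) + C4*cos(sqrt(2)*a)


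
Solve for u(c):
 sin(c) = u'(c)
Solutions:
 u(c) = C1 - cos(c)


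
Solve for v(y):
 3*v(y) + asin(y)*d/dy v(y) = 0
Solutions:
 v(y) = C1*exp(-3*Integral(1/asin(y), y))


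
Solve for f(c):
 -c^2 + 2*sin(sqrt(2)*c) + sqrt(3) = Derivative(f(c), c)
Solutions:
 f(c) = C1 - c^3/3 + sqrt(3)*c - sqrt(2)*cos(sqrt(2)*c)


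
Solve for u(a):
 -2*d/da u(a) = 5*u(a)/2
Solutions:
 u(a) = C1*exp(-5*a/4)


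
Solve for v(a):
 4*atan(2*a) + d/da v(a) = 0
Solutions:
 v(a) = C1 - 4*a*atan(2*a) + log(4*a^2 + 1)


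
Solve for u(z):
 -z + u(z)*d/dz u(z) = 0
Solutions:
 u(z) = -sqrt(C1 + z^2)
 u(z) = sqrt(C1 + z^2)


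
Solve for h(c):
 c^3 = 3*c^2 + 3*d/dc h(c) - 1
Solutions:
 h(c) = C1 + c^4/12 - c^3/3 + c/3


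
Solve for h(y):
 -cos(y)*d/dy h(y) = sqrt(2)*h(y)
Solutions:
 h(y) = C1*(sin(y) - 1)^(sqrt(2)/2)/(sin(y) + 1)^(sqrt(2)/2)


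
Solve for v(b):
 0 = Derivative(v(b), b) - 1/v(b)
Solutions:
 v(b) = -sqrt(C1 + 2*b)
 v(b) = sqrt(C1 + 2*b)


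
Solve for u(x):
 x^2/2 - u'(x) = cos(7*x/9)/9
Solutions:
 u(x) = C1 + x^3/6 - sin(7*x/9)/7


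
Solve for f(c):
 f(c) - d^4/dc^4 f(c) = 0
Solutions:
 f(c) = C1*exp(-c) + C2*exp(c) + C3*sin(c) + C4*cos(c)


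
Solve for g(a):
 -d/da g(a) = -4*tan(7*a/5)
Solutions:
 g(a) = C1 - 20*log(cos(7*a/5))/7


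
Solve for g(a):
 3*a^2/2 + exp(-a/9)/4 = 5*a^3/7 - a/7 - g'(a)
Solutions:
 g(a) = C1 + 5*a^4/28 - a^3/2 - a^2/14 + 9*exp(-a/9)/4


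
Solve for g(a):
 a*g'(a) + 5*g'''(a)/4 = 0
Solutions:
 g(a) = C1 + Integral(C2*airyai(-10^(2/3)*a/5) + C3*airybi(-10^(2/3)*a/5), a)


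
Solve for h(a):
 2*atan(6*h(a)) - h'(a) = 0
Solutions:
 Integral(1/atan(6*_y), (_y, h(a))) = C1 + 2*a


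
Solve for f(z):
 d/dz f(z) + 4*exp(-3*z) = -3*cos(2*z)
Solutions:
 f(z) = C1 - 3*sin(2*z)/2 + 4*exp(-3*z)/3


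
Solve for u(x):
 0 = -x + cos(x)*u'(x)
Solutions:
 u(x) = C1 + Integral(x/cos(x), x)
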